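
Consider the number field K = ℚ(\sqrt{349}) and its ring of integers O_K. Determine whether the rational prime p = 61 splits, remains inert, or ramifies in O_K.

Since 349 ≡ 1 mod 4, the ring of integers is ℤ[(1+√349)/2] with discriminant 349.
disc(K) = 349 is not divisible by 61; 61 is unramified.
Compute (349/61) via Euler: 44^((61-1)/2) mod 61 = 60, so (349/61) = -1.
Legendre symbol -1 ⇒ 61 is inert.

61 remains inert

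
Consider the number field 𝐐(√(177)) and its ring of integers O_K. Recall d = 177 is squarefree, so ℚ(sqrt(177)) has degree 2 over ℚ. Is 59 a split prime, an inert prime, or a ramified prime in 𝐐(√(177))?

ramifies in O_K

d = 177 ≡ 1 (mod 4), so O_K = ℤ[(1+√177)/2] and disc(K) = d = 177.
disc(K) = 177 = 59·3, so p = 59 is ramified.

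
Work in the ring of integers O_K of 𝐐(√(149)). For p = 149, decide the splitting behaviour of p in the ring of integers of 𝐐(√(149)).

Since 149 ≡ 1 mod 4, the ring of integers is ℤ[(1+√149)/2] with discriminant 149.
149 divides disc(K) = 149, so 149 ramifies.

ramified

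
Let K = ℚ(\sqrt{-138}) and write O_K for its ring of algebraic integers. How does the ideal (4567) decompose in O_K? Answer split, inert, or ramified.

inert

-138 mod 4 = 2, hence disc K = 4·(-138) = -552 and O_K = ℤ[√-138].
disc(K) = -552 is not divisible by 4567; 4567 is unramified.
Compute (-138/4567) via Euler: 4429^((4567-1)/2) mod 4567 = 4566, so (-138/4567) = -1.
Legendre symbol -1 ⇒ 4567 is inert.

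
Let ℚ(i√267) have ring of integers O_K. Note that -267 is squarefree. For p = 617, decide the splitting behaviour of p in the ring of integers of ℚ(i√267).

split

Since -267 ≡ 1 mod 4, the ring of integers is ℤ[(1+√-267)/2] with discriminant -267.
disc(K) = -267 is not divisible by 617; 617 is unramified.
(-267/617) = 350^308 mod 617 = 1, giving Legendre symbol 1.
(-267/617) = 1, so 617 splits.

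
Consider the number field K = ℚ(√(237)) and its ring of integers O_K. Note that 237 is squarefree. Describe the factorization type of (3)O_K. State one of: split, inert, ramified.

ramified — (3) = 𝔭²

237 mod 4 = 1, hence disc K = 237 and O_K = ℤ[(1+√237)/2].
Ramification test: 3 | 237. The prime 3 ramifies in K.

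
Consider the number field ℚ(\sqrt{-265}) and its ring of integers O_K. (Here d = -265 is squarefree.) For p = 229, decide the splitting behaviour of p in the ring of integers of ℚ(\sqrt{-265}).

p splits

d = -265 ≡ 3 (mod 4), so O_K = ℤ[√-265] and disc(K) = 4d = -1060.
disc(K) = -1060 is not divisible by 229; 229 is unramified.
Compute (-265/229) via Euler: 193^((229-1)/2) mod 229 = 1, so (-265/229) = 1.
(-265/229) = 1, so 229 splits.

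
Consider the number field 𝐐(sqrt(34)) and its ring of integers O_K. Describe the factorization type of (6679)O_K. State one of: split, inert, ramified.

6679 splits in O_K

d = 34 ≡ 2 (mod 4), so O_K = ℤ[√34] and disc(K) = 4d = 136.
Since gcd(6679, 136) = 1 the prime 6679 does not ramify.
(34/6679) = 34^3339 mod 6679 = 1, giving Legendre symbol 1.
Legendre symbol 1 ⇒ 6679 is split.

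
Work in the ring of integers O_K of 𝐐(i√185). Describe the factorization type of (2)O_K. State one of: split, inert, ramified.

ramified — (2) = 𝔭²

-185 mod 4 = 3, hence disc K = 4·(-185) = -740 and O_K = ℤ[√-185].
disc(K) = -740 = 2·(-370), so p = 2 is ramified.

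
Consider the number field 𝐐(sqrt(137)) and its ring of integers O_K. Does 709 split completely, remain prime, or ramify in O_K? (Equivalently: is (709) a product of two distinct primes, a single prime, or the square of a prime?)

Since 137 ≡ 1 mod 4, the ring of integers is ℤ[(1+√137)/2] with discriminant 137.
709 ∤ 137, so 709 is unramified.
Euler's criterion: 137^354 mod 709 = 708. Thus (137|709) = -1.
Legendre symbol -1 ⇒ 709 is inert.

remains prime (inert)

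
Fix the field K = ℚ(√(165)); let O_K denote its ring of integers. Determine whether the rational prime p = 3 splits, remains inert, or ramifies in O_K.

ramified — (3) = 𝔭²

Since 165 ≡ 1 mod 4, the ring of integers is ℤ[(1+√165)/2] with discriminant 165.
Ramification test: 3 | 165. The prime 3 ramifies in K.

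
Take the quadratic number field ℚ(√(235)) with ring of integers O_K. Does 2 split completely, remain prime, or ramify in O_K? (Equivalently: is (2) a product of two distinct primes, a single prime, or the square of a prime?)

d = 235 ≡ 3 (mod 4), so O_K = ℤ[√235] and disc(K) = 4d = 940.
disc(K) = 940 = 2·470, so p = 2 is ramified.

ramified — (2) = 𝔭²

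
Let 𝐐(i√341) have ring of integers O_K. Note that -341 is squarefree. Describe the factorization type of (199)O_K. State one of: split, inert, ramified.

p splits

Since -341 ≢ 1 mod 4, the ring of integers is ℤ[√-341] with discriminant 4·(-341) = -1364.
199 ∤ -1364, so 199 is unramified.
Euler's criterion: (-341)^99 mod 199 = 1. Thus (-341|199) = 1.
Legendre symbol 1 ⇒ 199 is split.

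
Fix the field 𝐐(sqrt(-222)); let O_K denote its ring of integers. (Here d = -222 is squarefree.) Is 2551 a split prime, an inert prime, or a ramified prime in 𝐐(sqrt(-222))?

d = -222 ≡ 2 (mod 4), so O_K = ℤ[√-222] and disc(K) = 4d = -888.
Since gcd(2551, -888) = 1 the prime 2551 does not ramify.
Compute (-222/2551) via Euler: 2329^((2551-1)/2) mod 2551 = 2550, so (-222/2551) = -1.
(-222/2551) = -1, so 2551 is inert.

p is inert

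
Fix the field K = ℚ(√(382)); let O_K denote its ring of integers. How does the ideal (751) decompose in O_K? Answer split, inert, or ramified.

Since 382 ≢ 1 mod 4, the ring of integers is ℤ[√382] with discriminant 4·382 = 1528.
Since gcd(751, 1528) = 1 the prime 751 does not ramify.
Legendre symbol by Euler's criterion: (382/751) ≡ 382^375 ≡ 1 (mod 751), i.e. (382/751) = 1.
Legendre symbol 1 ⇒ 751 is split.

split — (751) = 𝔭₁𝔭₂ with 𝔭₁ ≠ 𝔭₂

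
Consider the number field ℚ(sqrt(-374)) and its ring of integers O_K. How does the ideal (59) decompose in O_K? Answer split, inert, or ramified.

-374 mod 4 = 2, hence disc K = 4·(-374) = -1496 and O_K = ℤ[√-374].
Since gcd(59, -1496) = 1 the prime 59 does not ramify.
Compute (-374/59) via Euler: 39^((59-1)/2) mod 59 = 58, so (-374/59) = -1.
Legendre symbol -1 ⇒ 59 is inert.

inert — (59) stays prime in O_K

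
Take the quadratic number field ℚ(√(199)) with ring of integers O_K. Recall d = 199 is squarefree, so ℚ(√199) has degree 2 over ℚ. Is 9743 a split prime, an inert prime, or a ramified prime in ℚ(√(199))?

9743 splits in O_K

Since 199 ≢ 1 mod 4, the ring of integers is ℤ[√199] with discriminant 4·199 = 796.
9743 ∤ 796, so 9743 is unramified.
Legendre symbol by Euler's criterion: (199/9743) ≡ 199^4871 ≡ 1 (mod 9743), i.e. (199/9743) = 1.
d is a quadratic residue mod p, hence 9743 splits in O_K.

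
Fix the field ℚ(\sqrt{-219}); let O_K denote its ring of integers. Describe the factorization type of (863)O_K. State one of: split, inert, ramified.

split

-219 mod 4 = 1, hence disc K = -219 and O_K = ℤ[(1+√-219)/2].
Since gcd(863, -219) = 1 the prime 863 does not ramify.
Legendre symbol by Euler's criterion: (-219/863) ≡ (-219)^431 ≡ 1 (mod 863), i.e. (-219/863) = 1.
Legendre symbol 1 ⇒ 863 is split.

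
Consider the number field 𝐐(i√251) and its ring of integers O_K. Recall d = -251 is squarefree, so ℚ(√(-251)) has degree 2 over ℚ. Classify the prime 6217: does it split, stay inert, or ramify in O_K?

6217 remains inert

d = -251 ≡ 1 (mod 4), so O_K = ℤ[(1+√-251)/2] and disc(K) = d = -251.
Since gcd(6217, -251) = 1 the prime 6217 does not ramify.
(-251/6217) = 5966^3108 mod 6217 = 6216, giving Legendre symbol -1.
Legendre symbol -1 ⇒ 6217 is inert.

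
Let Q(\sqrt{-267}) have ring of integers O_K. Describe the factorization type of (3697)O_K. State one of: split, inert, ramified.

Since -267 ≡ 1 mod 4, the ring of integers is ℤ[(1+√-267)/2] with discriminant -267.
3697 ∤ -267, so 3697 is unramified.
(-267/3697) = 3430^1848 mod 3697 = 3696, giving Legendre symbol -1.
(-267/3697) = -1, so 3697 is inert.

inert — (3697) stays prime in O_K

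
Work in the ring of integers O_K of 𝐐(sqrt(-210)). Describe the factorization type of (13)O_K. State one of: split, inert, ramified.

p is inert

Since -210 ≢ 1 mod 4, the ring of integers is ℤ[√-210] with discriminant 4·(-210) = -840.
Since gcd(13, -840) = 1 the prime 13 does not ramify.
Compute (-210/13) via Euler: 11^((13-1)/2) mod 13 = 12, so (-210/13) = -1.
(-210/13) = -1, so 13 is inert.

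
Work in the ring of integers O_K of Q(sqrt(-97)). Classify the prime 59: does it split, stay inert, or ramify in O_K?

d = -97 ≡ 3 (mod 4), so O_K = ℤ[√-97] and disc(K) = 4d = -388.
disc(K) = -388 is not divisible by 59; 59 is unramified.
Compute (-97/59) via Euler: 21^((59-1)/2) mod 59 = 1, so (-97/59) = 1.
d is a quadratic residue mod p, hence 59 splits in O_K.

split — (59) = 𝔭₁𝔭₂ with 𝔭₁ ≠ 𝔭₂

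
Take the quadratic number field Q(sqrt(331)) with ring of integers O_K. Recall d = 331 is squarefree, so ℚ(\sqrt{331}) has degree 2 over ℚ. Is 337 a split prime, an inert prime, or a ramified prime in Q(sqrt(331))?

split — (337) = 𝔭₁𝔭₂ with 𝔭₁ ≠ 𝔭₂

331 mod 4 = 3, hence disc K = 4·331 = 1324 and O_K = ℤ[√331].
disc(K) = 1324 is not divisible by 337; 337 is unramified.
Compute (331/337) via Euler: 331^((337-1)/2) mod 337 = 1, so (331/337) = 1.
Legendre symbol 1 ⇒ 337 is split.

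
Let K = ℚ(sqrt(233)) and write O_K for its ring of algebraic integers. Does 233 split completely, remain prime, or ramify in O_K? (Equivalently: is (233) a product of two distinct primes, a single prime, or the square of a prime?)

233 mod 4 = 1, hence disc K = 233 and O_K = ℤ[(1+√233)/2].
disc(K) = 233 = 233·1, so p = 233 is ramified.

233 is ramified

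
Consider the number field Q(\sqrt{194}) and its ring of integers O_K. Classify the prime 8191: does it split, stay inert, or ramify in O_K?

194 mod 4 = 2, hence disc K = 4·194 = 776 and O_K = ℤ[√194].
disc(K) = 776 is not divisible by 8191; 8191 is unramified.
Compute (194/8191) via Euler: 194^((8191-1)/2) mod 8191 = 1, so (194/8191) = 1.
d is a quadratic residue mod p, hence 8191 splits in O_K.

8191 splits in O_K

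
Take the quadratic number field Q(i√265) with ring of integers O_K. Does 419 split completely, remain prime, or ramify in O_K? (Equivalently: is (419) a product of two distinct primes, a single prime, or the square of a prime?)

split

Since -265 ≢ 1 mod 4, the ring of integers is ℤ[√-265] with discriminant 4·(-265) = -1060.
Since gcd(419, -1060) = 1 the prime 419 does not ramify.
Legendre symbol by Euler's criterion: (-265/419) ≡ (-265)^209 ≡ 1 (mod 419), i.e. (-265/419) = 1.
Legendre symbol 1 ⇒ 419 is split.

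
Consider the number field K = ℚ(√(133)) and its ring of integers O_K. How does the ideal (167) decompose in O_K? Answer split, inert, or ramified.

p splits

d = 133 ≡ 1 (mod 4), so O_K = ℤ[(1+√133)/2] and disc(K) = d = 133.
Since gcd(167, 133) = 1 the prime 167 does not ramify.
Legendre symbol by Euler's criterion: (133/167) ≡ 133^83 ≡ 1 (mod 167), i.e. (133/167) = 1.
Legendre symbol 1 ⇒ 167 is split.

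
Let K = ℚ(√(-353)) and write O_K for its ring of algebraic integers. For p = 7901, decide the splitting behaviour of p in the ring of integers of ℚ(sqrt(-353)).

Since -353 ≢ 1 mod 4, the ring of integers is ℤ[√-353] with discriminant 4·(-353) = -1412.
7901 ∤ -1412, so 7901 is unramified.
Euler's criterion: (-353)^3950 mod 7901 = 1. Thus (-353|7901) = 1.
(-353/7901) = 1, so 7901 splits.

splits completely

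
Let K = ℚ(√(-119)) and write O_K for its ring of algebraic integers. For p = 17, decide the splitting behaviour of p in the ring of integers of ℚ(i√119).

p ramifies

Since -119 ≡ 1 mod 4, the ring of integers is ℤ[(1+√-119)/2] with discriminant -119.
disc(K) = -119 = 17·(-7), so p = 17 is ramified.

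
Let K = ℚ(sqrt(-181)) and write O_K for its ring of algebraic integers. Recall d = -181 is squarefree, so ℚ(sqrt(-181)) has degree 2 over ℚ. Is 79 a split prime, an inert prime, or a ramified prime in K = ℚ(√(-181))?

d = -181 ≡ 3 (mod 4), so O_K = ℤ[√-181] and disc(K) = 4d = -724.
Since gcd(79, -724) = 1 the prime 79 does not ramify.
Compute (-181/79) via Euler: 56^((79-1)/2) mod 79 = 78, so (-181/79) = -1.
(-181/79) = -1, so 79 is inert.

remains prime (inert)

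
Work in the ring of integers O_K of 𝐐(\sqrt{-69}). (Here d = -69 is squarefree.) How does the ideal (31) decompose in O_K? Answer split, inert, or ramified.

31 remains inert

d = -69 ≡ 3 (mod 4), so O_K = ℤ[√-69] and disc(K) = 4d = -276.
Since gcd(31, -276) = 1 the prime 31 does not ramify.
Compute (-69/31) via Euler: 24^((31-1)/2) mod 31 = 30, so (-69/31) = -1.
Legendre symbol -1 ⇒ 31 is inert.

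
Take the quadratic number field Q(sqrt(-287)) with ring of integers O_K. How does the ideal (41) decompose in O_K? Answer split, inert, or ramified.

ramified

Since -287 ≡ 1 mod 4, the ring of integers is ℤ[(1+√-287)/2] with discriminant -287.
disc(K) = -287 = 41·(-7), so p = 41 is ramified.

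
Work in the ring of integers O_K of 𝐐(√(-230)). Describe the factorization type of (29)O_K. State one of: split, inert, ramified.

29 remains inert

d = -230 ≡ 2 (mod 4), so O_K = ℤ[√-230] and disc(K) = 4d = -920.
Since gcd(29, -920) = 1 the prime 29 does not ramify.
(-230/29) = 2^14 mod 29 = 28, giving Legendre symbol -1.
Legendre symbol -1 ⇒ 29 is inert.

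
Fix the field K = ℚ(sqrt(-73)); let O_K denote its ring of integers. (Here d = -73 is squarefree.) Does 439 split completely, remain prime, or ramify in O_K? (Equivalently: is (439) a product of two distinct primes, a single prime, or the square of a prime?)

inert — (439) stays prime in O_K

d = -73 ≡ 3 (mod 4), so O_K = ℤ[√-73] and disc(K) = 4d = -292.
439 ∤ -292, so 439 is unramified.
Legendre symbol by Euler's criterion: (-73/439) ≡ (-73)^219 ≡ 438 (mod 439), i.e. (-73/439) = -1.
Legendre symbol -1 ⇒ 439 is inert.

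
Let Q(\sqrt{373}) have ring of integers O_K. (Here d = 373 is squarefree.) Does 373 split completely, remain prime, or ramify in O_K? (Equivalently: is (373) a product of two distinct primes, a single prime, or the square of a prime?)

373 is ramified

373 mod 4 = 1, hence disc K = 373 and O_K = ℤ[(1+√373)/2].
Ramification test: 373 | 373. The prime 373 ramifies in K.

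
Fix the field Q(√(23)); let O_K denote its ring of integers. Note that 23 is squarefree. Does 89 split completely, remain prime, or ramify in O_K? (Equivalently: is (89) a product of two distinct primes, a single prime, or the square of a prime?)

d = 23 ≡ 3 (mod 4), so O_K = ℤ[√23] and disc(K) = 4d = 92.
Since gcd(89, 92) = 1 the prime 89 does not ramify.
Euler's criterion: 23^44 mod 89 = 88. Thus (23|89) = -1.
d is a non-residue mod p, hence 89 remains inert in O_K.

remains prime (inert)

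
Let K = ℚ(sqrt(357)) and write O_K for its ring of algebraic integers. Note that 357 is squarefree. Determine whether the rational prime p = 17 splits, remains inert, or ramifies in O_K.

357 mod 4 = 1, hence disc K = 357 and O_K = ℤ[(1+√357)/2].
Ramification test: 17 | 357. The prime 17 ramifies in K.

ramified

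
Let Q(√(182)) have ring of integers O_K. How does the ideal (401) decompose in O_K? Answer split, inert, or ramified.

182 mod 4 = 2, hence disc K = 4·182 = 728 and O_K = ℤ[√182].
disc(K) = 728 is not divisible by 401; 401 is unramified.
Compute (182/401) via Euler: 182^((401-1)/2) mod 401 = 400, so (182/401) = -1.
Legendre symbol -1 ⇒ 401 is inert.

401 remains inert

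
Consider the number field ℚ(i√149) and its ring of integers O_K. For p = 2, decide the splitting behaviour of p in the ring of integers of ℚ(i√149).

ramifies in O_K

Since -149 ≢ 1 mod 4, the ring of integers is ℤ[√-149] with discriminant 4·(-149) = -596.
Ramification test: 2 | -596. The prime 2 ramifies in K.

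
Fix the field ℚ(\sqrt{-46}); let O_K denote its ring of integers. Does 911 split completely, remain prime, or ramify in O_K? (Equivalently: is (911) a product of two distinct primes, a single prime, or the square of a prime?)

inert — (911) stays prime in O_K

Since -46 ≢ 1 mod 4, the ring of integers is ℤ[√-46] with discriminant 4·(-46) = -184.
Since gcd(911, -184) = 1 the prime 911 does not ramify.
Euler's criterion: (-46)^455 mod 911 = 910. Thus (-46|911) = -1.
(-46/911) = -1, so 911 is inert.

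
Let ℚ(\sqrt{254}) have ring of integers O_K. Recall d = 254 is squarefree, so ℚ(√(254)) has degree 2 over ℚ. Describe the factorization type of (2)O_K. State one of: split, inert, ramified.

2 is ramified

d = 254 ≡ 2 (mod 4), so O_K = ℤ[√254] and disc(K) = 4d = 1016.
2 divides disc(K) = 1016, so 2 ramifies.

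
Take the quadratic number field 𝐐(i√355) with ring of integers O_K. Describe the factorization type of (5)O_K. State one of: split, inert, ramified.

ramified

-355 mod 4 = 1, hence disc K = -355 and O_K = ℤ[(1+√-355)/2].
disc(K) = -355 = 5·(-71), so p = 5 is ramified.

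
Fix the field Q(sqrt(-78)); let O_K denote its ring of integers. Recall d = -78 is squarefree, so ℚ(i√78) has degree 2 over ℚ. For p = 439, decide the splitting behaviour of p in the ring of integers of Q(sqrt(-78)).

splits completely

-78 mod 4 = 2, hence disc K = 4·(-78) = -312 and O_K = ℤ[√-78].
Since gcd(439, -312) = 1 the prime 439 does not ramify.
Legendre symbol by Euler's criterion: (-78/439) ≡ (-78)^219 ≡ 1 (mod 439), i.e. (-78/439) = 1.
(-78/439) = 1, so 439 splits.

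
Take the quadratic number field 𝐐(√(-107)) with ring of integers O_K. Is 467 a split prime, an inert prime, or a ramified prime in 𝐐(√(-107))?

split — (467) = 𝔭₁𝔭₂ with 𝔭₁ ≠ 𝔭₂

Since -107 ≡ 1 mod 4, the ring of integers is ℤ[(1+√-107)/2] with discriminant -107.
disc(K) = -107 is not divisible by 467; 467 is unramified.
(-107/467) = 360^233 mod 467 = 1, giving Legendre symbol 1.
(-107/467) = 1, so 467 splits.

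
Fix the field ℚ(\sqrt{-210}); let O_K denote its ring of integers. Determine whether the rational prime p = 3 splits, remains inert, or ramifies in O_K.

Since -210 ≢ 1 mod 4, the ring of integers is ℤ[√-210] with discriminant 4·(-210) = -840.
Ramification test: 3 | -840. The prime 3 ramifies in K.

3 is ramified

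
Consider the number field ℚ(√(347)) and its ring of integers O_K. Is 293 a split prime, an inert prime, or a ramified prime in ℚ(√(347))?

d = 347 ≡ 3 (mod 4), so O_K = ℤ[√347] and disc(K) = 4d = 1388.
disc(K) = 1388 is not divisible by 293; 293 is unramified.
Compute (347/293) via Euler: 54^((293-1)/2) mod 293 = 1, so (347/293) = 1.
Legendre symbol 1 ⇒ 293 is split.

293 splits in O_K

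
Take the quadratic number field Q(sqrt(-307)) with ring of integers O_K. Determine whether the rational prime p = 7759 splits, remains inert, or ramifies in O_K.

remains prime (inert)

d = -307 ≡ 1 (mod 4), so O_K = ℤ[(1+√-307)/2] and disc(K) = d = -307.
7759 ∤ -307, so 7759 is unramified.
Legendre symbol by Euler's criterion: (-307/7759) ≡ (-307)^3879 ≡ 7758 (mod 7759), i.e. (-307/7759) = -1.
(-307/7759) = -1, so 7759 is inert.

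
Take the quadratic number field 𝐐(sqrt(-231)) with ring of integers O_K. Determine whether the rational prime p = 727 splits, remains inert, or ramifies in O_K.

inert

d = -231 ≡ 1 (mod 4), so O_K = ℤ[(1+√-231)/2] and disc(K) = d = -231.
Since gcd(727, -231) = 1 the prime 727 does not ramify.
Compute (-231/727) via Euler: 496^((727-1)/2) mod 727 = 726, so (-231/727) = -1.
Legendre symbol -1 ⇒ 727 is inert.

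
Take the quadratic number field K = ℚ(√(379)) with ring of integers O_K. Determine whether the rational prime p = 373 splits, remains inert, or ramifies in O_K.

d = 379 ≡ 3 (mod 4), so O_K = ℤ[√379] and disc(K) = 4d = 1516.
disc(K) = 1516 is not divisible by 373; 373 is unramified.
Compute (379/373) via Euler: 6^((373-1)/2) mod 373 = 372, so (379/373) = -1.
Legendre symbol -1 ⇒ 373 is inert.

remains prime (inert)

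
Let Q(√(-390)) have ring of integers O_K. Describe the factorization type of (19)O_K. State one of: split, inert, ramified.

Since -390 ≢ 1 mod 4, the ring of integers is ℤ[√-390] with discriminant 4·(-390) = -1560.
Since gcd(19, -1560) = 1 the prime 19 does not ramify.
Compute (-390/19) via Euler: 9^((19-1)/2) mod 19 = 1, so (-390/19) = 1.
Legendre symbol 1 ⇒ 19 is split.

splits completely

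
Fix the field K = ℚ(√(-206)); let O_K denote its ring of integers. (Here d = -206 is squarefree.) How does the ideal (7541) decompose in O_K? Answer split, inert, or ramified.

split — (7541) = 𝔭₁𝔭₂ with 𝔭₁ ≠ 𝔭₂

d = -206 ≡ 2 (mod 4), so O_K = ℤ[√-206] and disc(K) = 4d = -824.
Since gcd(7541, -824) = 1 the prime 7541 does not ramify.
Compute (-206/7541) via Euler: 7335^((7541-1)/2) mod 7541 = 1, so (-206/7541) = 1.
Legendre symbol 1 ⇒ 7541 is split.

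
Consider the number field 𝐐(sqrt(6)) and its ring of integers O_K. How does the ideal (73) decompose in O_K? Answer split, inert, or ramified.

Since 6 ≢ 1 mod 4, the ring of integers is ℤ[√6] with discriminant 4·6 = 24.
Since gcd(73, 24) = 1 the prime 73 does not ramify.
Legendre symbol by Euler's criterion: (6/73) ≡ 6^36 ≡ 1 (mod 73), i.e. (6/73) = 1.
Legendre symbol 1 ⇒ 73 is split.

p splits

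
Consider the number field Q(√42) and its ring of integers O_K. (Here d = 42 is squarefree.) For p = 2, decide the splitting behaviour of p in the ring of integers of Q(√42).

ramified

Since 42 ≢ 1 mod 4, the ring of integers is ℤ[√42] with discriminant 4·42 = 168.
disc(K) = 168 = 2·84, so p = 2 is ramified.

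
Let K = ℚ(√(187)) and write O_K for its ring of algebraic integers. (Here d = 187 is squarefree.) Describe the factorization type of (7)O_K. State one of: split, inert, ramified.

187 mod 4 = 3, hence disc K = 4·187 = 748 and O_K = ℤ[√187].
disc(K) = 748 is not divisible by 7; 7 is unramified.
(187/7) = 5^3 mod 7 = 6, giving Legendre symbol -1.
d is a non-residue mod p, hence 7 remains inert in O_K.

inert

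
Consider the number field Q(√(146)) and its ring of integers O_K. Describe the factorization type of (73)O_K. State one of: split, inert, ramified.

Since 146 ≢ 1 mod 4, the ring of integers is ℤ[√146] with discriminant 4·146 = 584.
73 divides disc(K) = 584, so 73 ramifies.

73 is ramified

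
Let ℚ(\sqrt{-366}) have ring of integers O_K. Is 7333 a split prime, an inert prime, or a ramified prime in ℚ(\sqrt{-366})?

inert

-366 mod 4 = 2, hence disc K = 4·(-366) = -1464 and O_K = ℤ[√-366].
disc(K) = -1464 is not divisible by 7333; 7333 is unramified.
Compute (-366/7333) via Euler: 6967^((7333-1)/2) mod 7333 = 7332, so (-366/7333) = -1.
(-366/7333) = -1, so 7333 is inert.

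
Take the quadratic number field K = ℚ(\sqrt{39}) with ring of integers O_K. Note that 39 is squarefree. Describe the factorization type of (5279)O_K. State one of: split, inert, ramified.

d = 39 ≡ 3 (mod 4), so O_K = ℤ[√39] and disc(K) = 4d = 156.
5279 ∤ 156, so 5279 is unramified.
Euler's criterion: 39^2639 mod 5279 = 1. Thus (39|5279) = 1.
Legendre symbol 1 ⇒ 5279 is split.

p splits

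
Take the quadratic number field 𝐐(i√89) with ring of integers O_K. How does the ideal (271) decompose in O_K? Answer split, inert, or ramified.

inert

-89 mod 4 = 3, hence disc K = 4·(-89) = -356 and O_K = ℤ[√-89].
Since gcd(271, -356) = 1 the prime 271 does not ramify.
Compute (-89/271) via Euler: 182^((271-1)/2) mod 271 = 270, so (-89/271) = -1.
(-89/271) = -1, so 271 is inert.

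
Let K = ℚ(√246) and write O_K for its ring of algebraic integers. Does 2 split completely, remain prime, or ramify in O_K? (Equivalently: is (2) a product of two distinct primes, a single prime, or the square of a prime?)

ramified

Since 246 ≢ 1 mod 4, the ring of integers is ℤ[√246] with discriminant 4·246 = 984.
Ramification test: 2 | 984. The prime 2 ramifies in K.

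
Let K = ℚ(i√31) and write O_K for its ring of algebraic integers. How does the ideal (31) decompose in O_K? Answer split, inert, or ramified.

ramifies in O_K

d = -31 ≡ 1 (mod 4), so O_K = ℤ[(1+√-31)/2] and disc(K) = d = -31.
disc(K) = -31 = 31·(-1), so p = 31 is ramified.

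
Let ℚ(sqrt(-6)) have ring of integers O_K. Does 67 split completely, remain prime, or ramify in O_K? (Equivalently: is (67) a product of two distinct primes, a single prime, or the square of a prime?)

d = -6 ≡ 2 (mod 4), so O_K = ℤ[√-6] and disc(K) = 4d = -24.
disc(K) = -24 is not divisible by 67; 67 is unramified.
Euler's criterion: (-6)^33 mod 67 = 66. Thus (-6|67) = -1.
(-6/67) = -1, so 67 is inert.

remains prime (inert)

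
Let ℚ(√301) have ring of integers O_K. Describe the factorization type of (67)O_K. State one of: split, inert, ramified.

301 mod 4 = 1, hence disc K = 301 and O_K = ℤ[(1+√301)/2].
disc(K) = 301 is not divisible by 67; 67 is unramified.
Legendre symbol by Euler's criterion: (301/67) ≡ 301^33 ≡ 1 (mod 67), i.e. (301/67) = 1.
Legendre symbol 1 ⇒ 67 is split.

splits completely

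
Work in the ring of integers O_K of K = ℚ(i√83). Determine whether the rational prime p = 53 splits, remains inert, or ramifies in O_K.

inert

-83 mod 4 = 1, hence disc K = -83 and O_K = ℤ[(1+√-83)/2].
disc(K) = -83 is not divisible by 53; 53 is unramified.
Legendre symbol by Euler's criterion: (-83/53) ≡ (-83)^26 ≡ 52 (mod 53), i.e. (-83/53) = -1.
Legendre symbol -1 ⇒ 53 is inert.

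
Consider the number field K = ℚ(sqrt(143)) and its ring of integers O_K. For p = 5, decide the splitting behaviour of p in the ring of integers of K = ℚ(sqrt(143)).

inert

d = 143 ≡ 3 (mod 4), so O_K = ℤ[√143] and disc(K) = 4d = 572.
disc(K) = 572 is not divisible by 5; 5 is unramified.
Euler's criterion: 143^2 mod 5 = 4. Thus (143|5) = -1.
Legendre symbol -1 ⇒ 5 is inert.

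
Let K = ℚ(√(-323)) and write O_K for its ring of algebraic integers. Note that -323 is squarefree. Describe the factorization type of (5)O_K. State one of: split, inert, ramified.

inert — (5) stays prime in O_K

Since -323 ≡ 1 mod 4, the ring of integers is ℤ[(1+√-323)/2] with discriminant -323.
disc(K) = -323 is not divisible by 5; 5 is unramified.
Compute (-323/5) via Euler: 2^((5-1)/2) mod 5 = 4, so (-323/5) = -1.
d is a non-residue mod p, hence 5 remains inert in O_K.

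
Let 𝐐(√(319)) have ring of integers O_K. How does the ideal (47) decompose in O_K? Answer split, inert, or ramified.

319 mod 4 = 3, hence disc K = 4·319 = 1276 and O_K = ℤ[√319].
disc(K) = 1276 is not divisible by 47; 47 is unramified.
(319/47) = 37^23 mod 47 = 1, giving Legendre symbol 1.
d is a quadratic residue mod p, hence 47 splits in O_K.

split — (47) = 𝔭₁𝔭₂ with 𝔭₁ ≠ 𝔭₂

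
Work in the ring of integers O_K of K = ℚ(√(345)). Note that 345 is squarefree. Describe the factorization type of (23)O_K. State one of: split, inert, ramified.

p ramifies

d = 345 ≡ 1 (mod 4), so O_K = ℤ[(1+√345)/2] and disc(K) = d = 345.
23 divides disc(K) = 345, so 23 ramifies.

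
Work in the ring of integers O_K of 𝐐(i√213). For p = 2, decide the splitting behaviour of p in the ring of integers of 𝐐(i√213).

2 is ramified

Since -213 ≢ 1 mod 4, the ring of integers is ℤ[√-213] with discriminant 4·(-213) = -852.
2 divides disc(K) = -852, so 2 ramifies.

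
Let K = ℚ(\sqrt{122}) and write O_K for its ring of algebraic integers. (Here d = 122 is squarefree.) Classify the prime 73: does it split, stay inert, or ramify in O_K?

122 mod 4 = 2, hence disc K = 4·122 = 488 and O_K = ℤ[√122].
73 ∤ 488, so 73 is unramified.
(122/73) = 49^36 mod 73 = 1, giving Legendre symbol 1.
Legendre symbol 1 ⇒ 73 is split.

splits completely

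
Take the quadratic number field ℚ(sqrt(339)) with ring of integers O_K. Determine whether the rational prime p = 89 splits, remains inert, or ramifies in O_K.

Since 339 ≢ 1 mod 4, the ring of integers is ℤ[√339] with discriminant 4·339 = 1356.
Since gcd(89, 1356) = 1 the prime 89 does not ramify.
Euler's criterion: 339^44 mod 89 = 1. Thus (339|89) = 1.
d is a quadratic residue mod p, hence 89 splits in O_K.

p splits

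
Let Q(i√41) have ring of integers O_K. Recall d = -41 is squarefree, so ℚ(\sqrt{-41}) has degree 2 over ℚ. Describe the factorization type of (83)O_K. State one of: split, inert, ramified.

-41 mod 4 = 3, hence disc K = 4·(-41) = -164 and O_K = ℤ[√-41].
disc(K) = -164 is not divisible by 83; 83 is unramified.
(-41/83) = 42^41 mod 83 = 82, giving Legendre symbol -1.
Legendre symbol -1 ⇒ 83 is inert.

inert — (83) stays prime in O_K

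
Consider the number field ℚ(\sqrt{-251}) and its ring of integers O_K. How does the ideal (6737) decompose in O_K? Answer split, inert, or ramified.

-251 mod 4 = 1, hence disc K = -251 and O_K = ℤ[(1+√-251)/2].
6737 ∤ -251, so 6737 is unramified.
Compute (-251/6737) via Euler: 6486^((6737-1)/2) mod 6737 = 1, so (-251/6737) = 1.
(-251/6737) = 1, so 6737 splits.

p splits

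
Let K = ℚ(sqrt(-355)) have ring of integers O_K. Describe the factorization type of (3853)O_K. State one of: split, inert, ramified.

p is inert

-355 mod 4 = 1, hence disc K = -355 and O_K = ℤ[(1+√-355)/2].
Since gcd(3853, -355) = 1 the prime 3853 does not ramify.
Euler's criterion: (-355)^1926 mod 3853 = 3852. Thus (-355|3853) = -1.
Legendre symbol -1 ⇒ 3853 is inert.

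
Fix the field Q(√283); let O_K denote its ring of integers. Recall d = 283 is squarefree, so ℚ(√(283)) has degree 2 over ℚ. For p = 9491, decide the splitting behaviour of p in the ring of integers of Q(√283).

d = 283 ≡ 3 (mod 4), so O_K = ℤ[√283] and disc(K) = 4d = 1132.
Since gcd(9491, 1132) = 1 the prime 9491 does not ramify.
Legendre symbol by Euler's criterion: (283/9491) ≡ 283^4745 ≡ 9490 (mod 9491), i.e. (283/9491) = -1.
Legendre symbol -1 ⇒ 9491 is inert.

9491 remains inert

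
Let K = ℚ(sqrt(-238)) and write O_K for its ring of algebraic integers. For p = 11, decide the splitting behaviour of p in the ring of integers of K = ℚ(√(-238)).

-238 mod 4 = 2, hence disc K = 4·(-238) = -952 and O_K = ℤ[√-238].
Since gcd(11, -952) = 1 the prime 11 does not ramify.
(-238/11) = 4^5 mod 11 = 1, giving Legendre symbol 1.
Legendre symbol 1 ⇒ 11 is split.

p splits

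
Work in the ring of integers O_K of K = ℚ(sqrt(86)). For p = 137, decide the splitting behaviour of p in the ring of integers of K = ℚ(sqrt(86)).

inert

Since 86 ≢ 1 mod 4, the ring of integers is ℤ[√86] with discriminant 4·86 = 344.
137 ∤ 344, so 137 is unramified.
Euler's criterion: 86^68 mod 137 = 136. Thus (86|137) = -1.
d is a non-residue mod p, hence 137 remains inert in O_K.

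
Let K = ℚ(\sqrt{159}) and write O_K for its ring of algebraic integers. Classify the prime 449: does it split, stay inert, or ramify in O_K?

Since 159 ≢ 1 mod 4, the ring of integers is ℤ[√159] with discriminant 4·159 = 636.
449 ∤ 636, so 449 is unramified.
Euler's criterion: 159^224 mod 449 = 448. Thus (159|449) = -1.
(159/449) = -1, so 449 is inert.

p is inert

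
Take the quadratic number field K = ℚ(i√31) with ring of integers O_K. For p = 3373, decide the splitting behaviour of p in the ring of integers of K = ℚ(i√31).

Since -31 ≡ 1 mod 4, the ring of integers is ℤ[(1+√-31)/2] with discriminant -31.
3373 ∤ -31, so 3373 is unramified.
Euler's criterion: (-31)^1686 mod 3373 = 1. Thus (-31|3373) = 1.
(-31/3373) = 1, so 3373 splits.

splits completely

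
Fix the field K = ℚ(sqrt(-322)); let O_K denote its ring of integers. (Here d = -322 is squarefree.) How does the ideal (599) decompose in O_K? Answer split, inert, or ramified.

599 remains inert

-322 mod 4 = 2, hence disc K = 4·(-322) = -1288 and O_K = ℤ[√-322].
Since gcd(599, -1288) = 1 the prime 599 does not ramify.
Compute (-322/599) via Euler: 277^((599-1)/2) mod 599 = 598, so (-322/599) = -1.
d is a non-residue mod p, hence 599 remains inert in O_K.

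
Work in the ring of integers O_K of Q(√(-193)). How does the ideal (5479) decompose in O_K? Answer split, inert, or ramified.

d = -193 ≡ 3 (mod 4), so O_K = ℤ[√-193] and disc(K) = 4d = -772.
Since gcd(5479, -772) = 1 the prime 5479 does not ramify.
(-193/5479) = 5286^2739 mod 5479 = 5478, giving Legendre symbol -1.
(-193/5479) = -1, so 5479 is inert.

5479 remains inert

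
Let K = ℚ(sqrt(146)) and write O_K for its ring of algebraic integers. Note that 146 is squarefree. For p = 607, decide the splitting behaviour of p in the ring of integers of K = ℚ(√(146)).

split

146 mod 4 = 2, hence disc K = 4·146 = 584 and O_K = ℤ[√146].
Since gcd(607, 584) = 1 the prime 607 does not ramify.
Compute (146/607) via Euler: 146^((607-1)/2) mod 607 = 1, so (146/607) = 1.
d is a quadratic residue mod p, hence 607 splits in O_K.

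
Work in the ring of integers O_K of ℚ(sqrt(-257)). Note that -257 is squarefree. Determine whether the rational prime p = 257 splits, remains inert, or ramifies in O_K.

d = -257 ≡ 3 (mod 4), so O_K = ℤ[√-257] and disc(K) = 4d = -1028.
Ramification test: 257 | -1028. The prime 257 ramifies in K.

257 is ramified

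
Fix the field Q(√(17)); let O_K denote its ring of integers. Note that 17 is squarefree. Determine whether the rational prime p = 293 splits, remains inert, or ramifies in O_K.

Since 17 ≡ 1 mod 4, the ring of integers is ℤ[(1+√17)/2] with discriminant 17.
293 ∤ 17, so 293 is unramified.
Legendre symbol by Euler's criterion: (17/293) ≡ 17^146 ≡ 1 (mod 293), i.e. (17/293) = 1.
d is a quadratic residue mod p, hence 293 splits in O_K.

split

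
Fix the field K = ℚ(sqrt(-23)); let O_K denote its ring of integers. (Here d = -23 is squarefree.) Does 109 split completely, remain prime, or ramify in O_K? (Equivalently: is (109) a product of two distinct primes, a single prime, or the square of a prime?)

p is inert

d = -23 ≡ 1 (mod 4), so O_K = ℤ[(1+√-23)/2] and disc(K) = d = -23.
109 ∤ -23, so 109 is unramified.
Legendre symbol by Euler's criterion: (-23/109) ≡ (-23)^54 ≡ 108 (mod 109), i.e. (-23/109) = -1.
d is a non-residue mod p, hence 109 remains inert in O_K.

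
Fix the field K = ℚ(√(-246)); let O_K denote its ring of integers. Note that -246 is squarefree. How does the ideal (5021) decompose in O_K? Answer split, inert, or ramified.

p is inert

d = -246 ≡ 2 (mod 4), so O_K = ℤ[√-246] and disc(K) = 4d = -984.
Since gcd(5021, -984) = 1 the prime 5021 does not ramify.
Compute (-246/5021) via Euler: 4775^((5021-1)/2) mod 5021 = 5020, so (-246/5021) = -1.
Legendre symbol -1 ⇒ 5021 is inert.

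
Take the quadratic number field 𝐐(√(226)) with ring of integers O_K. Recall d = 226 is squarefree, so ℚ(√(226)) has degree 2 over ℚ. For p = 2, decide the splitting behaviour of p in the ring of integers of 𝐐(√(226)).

226 mod 4 = 2, hence disc K = 4·226 = 904 and O_K = ℤ[√226].
2 divides disc(K) = 904, so 2 ramifies.

p ramifies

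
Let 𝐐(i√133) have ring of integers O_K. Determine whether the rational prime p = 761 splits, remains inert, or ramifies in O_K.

Since -133 ≢ 1 mod 4, the ring of integers is ℤ[√-133] with discriminant 4·(-133) = -532.
disc(K) = -532 is not divisible by 761; 761 is unramified.
Compute (-133/761) via Euler: 628^((761-1)/2) mod 761 = 760, so (-133/761) = -1.
d is a non-residue mod p, hence 761 remains inert in O_K.

inert — (761) stays prime in O_K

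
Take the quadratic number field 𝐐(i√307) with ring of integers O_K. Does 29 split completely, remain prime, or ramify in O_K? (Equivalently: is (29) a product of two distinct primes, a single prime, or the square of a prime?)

Since -307 ≡ 1 mod 4, the ring of integers is ℤ[(1+√-307)/2] with discriminant -307.
29 ∤ -307, so 29 is unramified.
Legendre symbol by Euler's criterion: (-307/29) ≡ (-307)^14 ≡ 28 (mod 29), i.e. (-307/29) = -1.
d is a non-residue mod p, hence 29 remains inert in O_K.

remains prime (inert)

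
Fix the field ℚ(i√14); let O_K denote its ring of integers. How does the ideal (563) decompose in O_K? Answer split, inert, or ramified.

split — (563) = 𝔭₁𝔭₂ with 𝔭₁ ≠ 𝔭₂

-14 mod 4 = 2, hence disc K = 4·(-14) = -56 and O_K = ℤ[√-14].
Since gcd(563, -56) = 1 the prime 563 does not ramify.
(-14/563) = 549^281 mod 563 = 1, giving Legendre symbol 1.
d is a quadratic residue mod p, hence 563 splits in O_K.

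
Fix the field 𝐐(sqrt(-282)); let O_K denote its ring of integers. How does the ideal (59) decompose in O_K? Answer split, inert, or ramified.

d = -282 ≡ 2 (mod 4), so O_K = ℤ[√-282] and disc(K) = 4d = -1128.
Since gcd(59, -1128) = 1 the prime 59 does not ramify.
Compute (-282/59) via Euler: 13^((59-1)/2) mod 59 = 58, so (-282/59) = -1.
d is a non-residue mod p, hence 59 remains inert in O_K.

remains prime (inert)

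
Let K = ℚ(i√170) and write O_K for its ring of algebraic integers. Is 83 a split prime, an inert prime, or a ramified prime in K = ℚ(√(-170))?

-170 mod 4 = 2, hence disc K = 4·(-170) = -680 and O_K = ℤ[√-170].
disc(K) = -680 is not divisible by 83; 83 is unramified.
(-170/83) = 79^41 mod 83 = 82, giving Legendre symbol -1.
d is a non-residue mod p, hence 83 remains inert in O_K.

remains prime (inert)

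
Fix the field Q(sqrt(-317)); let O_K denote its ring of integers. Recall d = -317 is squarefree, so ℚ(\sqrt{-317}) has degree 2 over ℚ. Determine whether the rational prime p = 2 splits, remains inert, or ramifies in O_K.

2 is ramified

Since -317 ≢ 1 mod 4, the ring of integers is ℤ[√-317] with discriminant 4·(-317) = -1268.
Ramification test: 2 | -1268. The prime 2 ramifies in K.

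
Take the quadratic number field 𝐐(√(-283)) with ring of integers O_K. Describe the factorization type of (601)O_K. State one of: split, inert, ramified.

inert — (601) stays prime in O_K

d = -283 ≡ 1 (mod 4), so O_K = ℤ[(1+√-283)/2] and disc(K) = d = -283.
disc(K) = -283 is not divisible by 601; 601 is unramified.
(-283/601) = 318^300 mod 601 = 600, giving Legendre symbol -1.
(-283/601) = -1, so 601 is inert.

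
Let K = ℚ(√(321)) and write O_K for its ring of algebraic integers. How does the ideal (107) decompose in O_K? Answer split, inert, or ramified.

107 is ramified

Since 321 ≡ 1 mod 4, the ring of integers is ℤ[(1+√321)/2] with discriminant 321.
Ramification test: 107 | 321. The prime 107 ramifies in K.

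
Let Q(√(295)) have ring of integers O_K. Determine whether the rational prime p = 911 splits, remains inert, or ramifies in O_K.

295 mod 4 = 3, hence disc K = 4·295 = 1180 and O_K = ℤ[√295].
911 ∤ 1180, so 911 is unramified.
Legendre symbol by Euler's criterion: (295/911) ≡ 295^455 ≡ 910 (mod 911), i.e. (295/911) = -1.
Legendre symbol -1 ⇒ 911 is inert.

911 remains inert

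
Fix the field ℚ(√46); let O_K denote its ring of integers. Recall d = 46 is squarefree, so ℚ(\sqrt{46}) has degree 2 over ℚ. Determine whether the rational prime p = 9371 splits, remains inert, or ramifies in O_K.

p is inert

46 mod 4 = 2, hence disc K = 4·46 = 184 and O_K = ℤ[√46].
9371 ∤ 184, so 9371 is unramified.
Legendre symbol by Euler's criterion: (46/9371) ≡ 46^4685 ≡ 9370 (mod 9371), i.e. (46/9371) = -1.
d is a non-residue mod p, hence 9371 remains inert in O_K.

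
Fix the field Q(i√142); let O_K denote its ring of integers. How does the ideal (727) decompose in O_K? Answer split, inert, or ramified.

d = -142 ≡ 2 (mod 4), so O_K = ℤ[√-142] and disc(K) = 4d = -568.
disc(K) = -568 is not divisible by 727; 727 is unramified.
Euler's criterion: (-142)^363 mod 727 = 726. Thus (-142|727) = -1.
Legendre symbol -1 ⇒ 727 is inert.

p is inert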